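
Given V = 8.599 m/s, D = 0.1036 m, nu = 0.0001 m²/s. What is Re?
Formula: Re = \frac{V D}{\nu}
Re = 8.599·0.1036/0.0001 = 8909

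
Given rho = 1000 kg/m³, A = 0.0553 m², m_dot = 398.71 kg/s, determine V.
Formula: \dot{m} = \rho A V
Substituting knowns: 398.71 = 1000·0.0553·V
Solving for V: V = 398.71/(1000·0.0553) = 7.21 m/s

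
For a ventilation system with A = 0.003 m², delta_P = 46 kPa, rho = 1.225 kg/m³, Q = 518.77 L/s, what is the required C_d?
Formula: Q = C_d A \sqrt{\frac{2 \Delta P}{\rho}}
Substituting knowns: 518.77 = C_d·0.003·√(2·(46·1000)/1.225)·1000
Solving for C_d: C_d = (518.77/1000)/(0.003·√(2·(46·1000)/1.225)) = 0.631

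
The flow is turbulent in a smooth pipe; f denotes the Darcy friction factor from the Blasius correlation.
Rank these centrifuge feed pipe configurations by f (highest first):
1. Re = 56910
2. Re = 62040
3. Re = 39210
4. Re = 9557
Case 1: f = 0.02046
Case 2: f = 0.02002
Case 3: f = 0.02246
Case 4: f = 0.03196
Ranking (highest first): 4, 3, 1, 2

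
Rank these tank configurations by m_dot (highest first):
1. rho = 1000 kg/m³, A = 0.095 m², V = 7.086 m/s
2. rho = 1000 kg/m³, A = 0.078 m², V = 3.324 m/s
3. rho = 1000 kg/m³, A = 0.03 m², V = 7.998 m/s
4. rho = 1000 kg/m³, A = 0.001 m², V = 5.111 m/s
Case 1: m_dot = 673.2 kg/s
Case 2: m_dot = 259.3 kg/s
Case 3: m_dot = 239.9 kg/s
Case 4: m_dot = 5.111 kg/s
Ranking (highest first): 1, 2, 3, 4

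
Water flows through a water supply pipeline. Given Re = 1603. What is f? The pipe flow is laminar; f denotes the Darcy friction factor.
Formula: f = \frac{64}{Re}
f = 64/1603 = 0.03993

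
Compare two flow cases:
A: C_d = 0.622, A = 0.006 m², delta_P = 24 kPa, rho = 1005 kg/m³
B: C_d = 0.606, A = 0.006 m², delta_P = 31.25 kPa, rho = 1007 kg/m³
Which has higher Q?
Q(A) = 25.79 L/s, Q(B) = 28.65 L/s. Answer: B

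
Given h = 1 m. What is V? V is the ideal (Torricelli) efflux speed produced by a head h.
Formula: V = \sqrt{2 g h}
V = √(2·9.81·1) = 4.429 m/s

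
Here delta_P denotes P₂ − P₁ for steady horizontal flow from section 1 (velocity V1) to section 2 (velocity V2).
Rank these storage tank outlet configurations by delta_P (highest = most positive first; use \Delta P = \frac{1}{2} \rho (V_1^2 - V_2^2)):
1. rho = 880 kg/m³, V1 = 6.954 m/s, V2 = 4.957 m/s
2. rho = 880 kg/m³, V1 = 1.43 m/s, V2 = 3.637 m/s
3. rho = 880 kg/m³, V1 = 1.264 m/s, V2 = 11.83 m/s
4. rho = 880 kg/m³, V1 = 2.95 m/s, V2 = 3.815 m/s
Case 1: delta_P = 10.47 kPa
Case 2: delta_P = -4.92 kPa
Case 3: delta_P = -60.87 kPa
Case 4: delta_P = -2.575 kPa
Ranking (highest first): 1, 4, 2, 3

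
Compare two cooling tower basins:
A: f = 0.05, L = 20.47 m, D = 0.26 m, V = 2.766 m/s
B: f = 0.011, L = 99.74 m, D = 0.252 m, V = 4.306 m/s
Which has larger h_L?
h_L(A) = 1.535 m, h_L(B) = 4.114 m. Answer: B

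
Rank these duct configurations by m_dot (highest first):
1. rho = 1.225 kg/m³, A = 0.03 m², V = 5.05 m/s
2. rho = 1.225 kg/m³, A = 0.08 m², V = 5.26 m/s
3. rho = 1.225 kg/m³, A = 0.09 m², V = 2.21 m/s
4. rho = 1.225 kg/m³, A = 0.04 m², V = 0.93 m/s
Case 1: m_dot = 0.1856 kg/s
Case 2: m_dot = 0.5155 kg/s
Case 3: m_dot = 0.2437 kg/s
Case 4: m_dot = 0.04557 kg/s
Ranking (highest first): 2, 3, 1, 4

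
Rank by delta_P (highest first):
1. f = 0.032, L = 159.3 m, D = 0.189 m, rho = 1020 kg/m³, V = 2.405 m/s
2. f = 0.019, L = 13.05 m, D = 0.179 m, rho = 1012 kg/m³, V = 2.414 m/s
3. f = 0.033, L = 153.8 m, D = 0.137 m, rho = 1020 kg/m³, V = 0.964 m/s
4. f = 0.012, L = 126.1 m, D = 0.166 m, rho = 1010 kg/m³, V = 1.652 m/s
Case 1: delta_P = 79.56 kPa
Case 2: delta_P = 4.084 kPa
Case 3: delta_P = 17.56 kPa
Case 4: delta_P = 12.56 kPa
Ranking (highest first): 1, 3, 4, 2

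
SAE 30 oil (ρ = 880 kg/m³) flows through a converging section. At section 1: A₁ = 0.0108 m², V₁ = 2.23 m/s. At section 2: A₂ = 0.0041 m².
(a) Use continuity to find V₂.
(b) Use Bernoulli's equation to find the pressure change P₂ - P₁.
(a) Continuity: A₁V₁=A₂V₂ -> V₂=A₁V₁/A₂=0.0108*2.23/0.0041=5.87 m/s
(b) Bernoulli: P₂-P₁=0.5*rho*(V₁^2-V₂^2)/1000=0.5*880*(2.23^2-5.87^2)/1000=-12.97 kPa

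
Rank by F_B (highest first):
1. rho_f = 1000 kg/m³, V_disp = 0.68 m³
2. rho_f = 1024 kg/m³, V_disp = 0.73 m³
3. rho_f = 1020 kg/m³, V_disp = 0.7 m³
Case 1: F_B = 6671 N
Case 2: F_B = 7333 N
Case 3: F_B = 7004 N
Ranking (highest first): 2, 3, 1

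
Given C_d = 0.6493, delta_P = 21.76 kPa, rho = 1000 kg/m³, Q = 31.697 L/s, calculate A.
Formula: Q = C_d A \sqrt{\frac{2 \Delta P}{\rho}}
Substituting knowns: 31.697 = 0.6493·A·√(2·(21.76·1000)/1000)·1000
Solving for A: A = (31.697/1000)/(0.6493·√(2·(21.76·1000)/1000)) = 0.0074 m²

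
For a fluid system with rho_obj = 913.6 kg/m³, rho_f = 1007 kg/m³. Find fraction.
Formula: f_{sub} = \frac{\rho_{obj}}{\rho_f}
fraction = 913.6/1007 = 0.9072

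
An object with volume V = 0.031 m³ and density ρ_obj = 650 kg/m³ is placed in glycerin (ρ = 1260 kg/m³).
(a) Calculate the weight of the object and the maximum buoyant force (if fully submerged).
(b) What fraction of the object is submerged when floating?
(a) W=rho_obj*g*V=650*9.81*0.031=197.7 N; F_B(max)=rho*g*V=1260*9.81*0.031=383.2 N
(b) Floating fraction=rho_obj/rho=650/1260=0.516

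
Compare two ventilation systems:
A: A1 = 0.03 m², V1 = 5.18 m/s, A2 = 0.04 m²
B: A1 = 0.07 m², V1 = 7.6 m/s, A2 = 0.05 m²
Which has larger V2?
V2(A) = 3.885 m/s, V2(B) = 10.64 m/s. Answer: B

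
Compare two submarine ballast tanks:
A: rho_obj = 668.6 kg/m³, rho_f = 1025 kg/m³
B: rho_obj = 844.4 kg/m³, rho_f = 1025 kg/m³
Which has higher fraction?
fraction(A) = 0.6523, fraction(B) = 0.8238. Answer: B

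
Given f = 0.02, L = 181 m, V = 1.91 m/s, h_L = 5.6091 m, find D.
Formula: h_L = f \frac{L}{D} \frac{V^2}{2g}
Substituting knowns: 5.6091 = 0.02·(181/D)·1.91²/(2·9.81)
Solving for D: D = 0.02·181·1.91²/(2·9.81·5.6091) = 0.12 m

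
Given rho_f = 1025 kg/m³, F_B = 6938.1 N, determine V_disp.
Formula: F_B = \rho_f g V_{disp}
Substituting knowns: 6938.1 = 1025·9.81·V_disp
Solving for V_disp: V_disp = 6938.1/(1025·9.81) = 0.69 m³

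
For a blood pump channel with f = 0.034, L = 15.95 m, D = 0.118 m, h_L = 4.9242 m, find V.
Formula: h_L = f \frac{L}{D} \frac{V^2}{2g}
Substituting knowns: 4.9242 = 0.034·(15.95/0.118)·V²/(2·9.81)
Solving for V: V = √(4.9242·2·9.81/(0.034·(15.95/0.118))) = 4.585 m/s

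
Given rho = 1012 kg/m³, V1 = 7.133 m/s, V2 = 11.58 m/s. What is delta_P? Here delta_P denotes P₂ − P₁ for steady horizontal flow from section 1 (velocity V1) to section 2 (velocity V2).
Formula: \Delta P = \frac{1}{2} \rho (V_1^2 - V_2^2)
delta_P = 0.5·1012·(7.133² − 11.58²)/1000 = -42.11 kPa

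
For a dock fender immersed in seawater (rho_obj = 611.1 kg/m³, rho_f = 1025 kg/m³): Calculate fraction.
Formula: f_{sub} = \frac{\rho_{obj}}{\rho_f}
fraction = 611.1/1025 = 0.5962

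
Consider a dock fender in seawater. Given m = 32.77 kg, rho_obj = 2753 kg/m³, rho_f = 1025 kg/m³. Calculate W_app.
Formula: W_{app} = mg\left(1 - \frac{\rho_f}{\rho_{obj}}\right)
W_app = 32.77·9.81·(1 − 1025/2753) = 201.8 N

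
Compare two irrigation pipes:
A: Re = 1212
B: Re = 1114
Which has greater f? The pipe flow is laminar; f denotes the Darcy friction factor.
f(A) = 0.05281, f(B) = 0.05745. Answer: B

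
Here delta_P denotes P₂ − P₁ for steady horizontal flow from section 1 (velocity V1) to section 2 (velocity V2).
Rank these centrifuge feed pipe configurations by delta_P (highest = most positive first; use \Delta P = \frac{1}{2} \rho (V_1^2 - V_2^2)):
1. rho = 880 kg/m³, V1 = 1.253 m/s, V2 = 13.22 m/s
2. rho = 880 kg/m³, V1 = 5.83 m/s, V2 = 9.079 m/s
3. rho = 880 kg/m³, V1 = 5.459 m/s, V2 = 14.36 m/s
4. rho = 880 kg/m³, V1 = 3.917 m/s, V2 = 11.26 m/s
Case 1: delta_P = -76.21 kPa
Case 2: delta_P = -21.31 kPa
Case 3: delta_P = -77.62 kPa
Case 4: delta_P = -49.04 kPa
Ranking (highest first): 2, 4, 1, 3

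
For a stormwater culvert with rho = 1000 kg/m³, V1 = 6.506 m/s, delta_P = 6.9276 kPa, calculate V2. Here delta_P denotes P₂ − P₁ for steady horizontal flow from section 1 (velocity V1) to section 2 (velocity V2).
Formula: \Delta P = \frac{1}{2} \rho (V_1^2 - V_2^2)
Substituting knowns: 6.9276 = 0.5·1000·(6.506² − V2²)/1000
Solving for V2: V2 = √(6.506² − 2·(6.9276·1000)/1000) = 5.336 m/s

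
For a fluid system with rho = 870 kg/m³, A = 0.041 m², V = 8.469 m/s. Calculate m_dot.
Formula: \dot{m} = \rho A V
m_dot = 870·0.041·8.469 = 302.1 kg/s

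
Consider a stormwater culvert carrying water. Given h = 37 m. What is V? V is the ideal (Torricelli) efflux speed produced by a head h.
Formula: V = \sqrt{2 g h}
V = √(2·9.81·37) = 26.94 m/s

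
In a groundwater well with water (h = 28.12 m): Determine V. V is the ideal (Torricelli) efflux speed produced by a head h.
Formula: V = \sqrt{2 g h}
V = √(2·9.81·28.12) = 23.49 m/s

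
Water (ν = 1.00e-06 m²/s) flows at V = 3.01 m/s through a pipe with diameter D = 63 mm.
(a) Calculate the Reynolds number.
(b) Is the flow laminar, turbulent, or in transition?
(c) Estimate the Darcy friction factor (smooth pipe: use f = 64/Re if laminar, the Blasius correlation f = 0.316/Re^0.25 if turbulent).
(a) Re = V·D/ν = 3.01·0.063/1.00e-06 = 189630
(b) Flow regime: turbulent (Re > 4000)
(c) Friction factor: f = 0.316/Re^0.25 = 0.316/189630^0.25 = 0.01514 (Blasius is strictly valid for Re ≲ 1e5; used here as the smooth-pipe estimate the problem specifies)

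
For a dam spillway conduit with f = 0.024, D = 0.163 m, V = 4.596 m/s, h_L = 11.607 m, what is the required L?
Formula: h_L = f \frac{L}{D} \frac{V^2}{2g}
Substituting knowns: 11.607 = 0.024·(L/0.163)·4.596²/(2·9.81)
Solving for L: L = 11.607·2·9.81·0.163/(0.024·4.596²) = 73.22 m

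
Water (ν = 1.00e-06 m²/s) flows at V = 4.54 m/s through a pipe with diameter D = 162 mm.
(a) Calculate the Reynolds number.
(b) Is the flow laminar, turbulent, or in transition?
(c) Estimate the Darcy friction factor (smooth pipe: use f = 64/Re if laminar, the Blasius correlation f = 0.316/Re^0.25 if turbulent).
(a) Re = V·D/ν = 4.54·0.162/1.00e-06 = 735480
(b) Flow regime: turbulent (Re > 4000)
(c) Friction factor: f = 0.316/Re^0.25 = 0.316/735480^0.25 = 0.01079 (Blasius is strictly valid for Re ≲ 1e5; used here as the smooth-pipe estimate the problem specifies)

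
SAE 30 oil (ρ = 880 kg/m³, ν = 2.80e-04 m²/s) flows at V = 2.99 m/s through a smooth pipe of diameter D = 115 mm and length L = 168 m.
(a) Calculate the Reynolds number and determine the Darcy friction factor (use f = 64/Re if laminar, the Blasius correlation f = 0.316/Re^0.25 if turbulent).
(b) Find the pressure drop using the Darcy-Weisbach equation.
(a) Re = V·D/ν = 2.99·0.115/2.80e-04 = 1228 → laminar (Re < 2300); f = 64/Re = 64/1228 = 0.052117
(b) Darcy-Weisbach: ΔP = f·(L/D)·½ρV²/1000 = 0.052117·(168/0.115)·½·880·2.99²/1000 = 299.5 kPa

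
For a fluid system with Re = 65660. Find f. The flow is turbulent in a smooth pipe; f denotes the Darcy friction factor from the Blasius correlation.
Formula: f = \frac{0.316}{Re^{0.25}}
f = 0.316/65660^0.25 = 0.01974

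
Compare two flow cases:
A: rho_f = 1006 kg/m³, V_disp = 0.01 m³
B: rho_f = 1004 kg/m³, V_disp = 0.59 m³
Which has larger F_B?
F_B(A) = 98.69 N, F_B(B) = 5811 N. Answer: B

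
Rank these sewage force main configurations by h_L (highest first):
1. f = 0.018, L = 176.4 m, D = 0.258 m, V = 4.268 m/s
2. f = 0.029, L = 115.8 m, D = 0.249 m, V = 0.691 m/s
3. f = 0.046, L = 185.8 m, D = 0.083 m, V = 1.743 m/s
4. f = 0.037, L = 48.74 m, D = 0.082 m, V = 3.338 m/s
Case 1: h_L = 11.43 m
Case 2: h_L = 0.3282 m
Case 3: h_L = 15.94 m
Case 4: h_L = 12.49 m
Ranking (highest first): 3, 4, 1, 2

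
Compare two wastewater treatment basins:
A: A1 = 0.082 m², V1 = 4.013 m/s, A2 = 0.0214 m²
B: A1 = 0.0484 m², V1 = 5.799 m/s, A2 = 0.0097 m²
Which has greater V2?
V2(A) = 15.38 m/s, V2(B) = 28.94 m/s. Answer: B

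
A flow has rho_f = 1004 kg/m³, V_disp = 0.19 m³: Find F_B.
Formula: F_B = \rho_f g V_{disp}
F_B = 1004·9.81·0.19 = 1871 N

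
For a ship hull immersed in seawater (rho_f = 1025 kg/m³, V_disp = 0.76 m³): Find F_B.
Formula: F_B = \rho_f g V_{disp}
F_B = 1025·9.81·0.76 = 7642 N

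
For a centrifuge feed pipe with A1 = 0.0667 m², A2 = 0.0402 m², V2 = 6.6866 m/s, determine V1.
Formula: V_2 = \frac{A_1 V_1}{A_2}
Substituting knowns: 6.6866 = 0.0667·V1/0.0402
Solving for V1: V1 = 6.6866·0.0402/0.0667 = 4.03 m/s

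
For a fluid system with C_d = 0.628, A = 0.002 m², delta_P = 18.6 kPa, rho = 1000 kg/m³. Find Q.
Formula: Q = C_d A \sqrt{\frac{2 \Delta P}{\rho}}
Q = 0.628·0.002·√(2·(18.6·1000)/1000)·1000 = 7.661 L/s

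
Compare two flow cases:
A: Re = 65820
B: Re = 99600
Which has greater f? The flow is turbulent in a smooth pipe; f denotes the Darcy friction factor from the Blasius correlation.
f(A) = 0.01973, f(B) = 0.01779. Answer: A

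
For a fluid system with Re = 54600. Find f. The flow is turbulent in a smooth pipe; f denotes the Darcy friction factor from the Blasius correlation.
Formula: f = \frac{0.316}{Re^{0.25}}
f = 0.316/54600^0.25 = 0.02067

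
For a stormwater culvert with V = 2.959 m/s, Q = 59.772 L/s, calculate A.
Formula: Q = A V
Substituting knowns: 59.772 = A·2.959·1000
Solving for A: A = (59.772/1000)/2.959 = 0.0202 m²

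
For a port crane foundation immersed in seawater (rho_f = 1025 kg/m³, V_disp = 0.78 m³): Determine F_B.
Formula: F_B = \rho_f g V_{disp}
F_B = 1025·9.81·0.78 = 7843 N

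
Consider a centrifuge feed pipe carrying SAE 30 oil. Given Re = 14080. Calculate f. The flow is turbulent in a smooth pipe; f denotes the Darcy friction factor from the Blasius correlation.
Formula: f = \frac{0.316}{Re^{0.25}}
f = 0.316/14080^0.25 = 0.02901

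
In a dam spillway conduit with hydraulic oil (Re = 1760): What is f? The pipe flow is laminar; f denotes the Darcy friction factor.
Formula: f = \frac{64}{Re}
f = 64/1760 = 0.03636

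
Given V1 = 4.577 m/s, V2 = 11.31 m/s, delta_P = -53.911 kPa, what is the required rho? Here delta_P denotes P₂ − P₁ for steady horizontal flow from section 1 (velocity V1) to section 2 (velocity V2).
Formula: \Delta P = \frac{1}{2} \rho (V_1^2 - V_2^2)
Substituting knowns: -53.911 = 0.5·rho·(4.577² − 11.31²)/1000
Solving for rho: rho = 2·(-53.911·1000)/(4.577² − 11.31²) = 1008 kg/m³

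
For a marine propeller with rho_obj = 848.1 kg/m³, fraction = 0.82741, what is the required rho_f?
Formula: f_{sub} = \frac{\rho_{obj}}{\rho_f}
Substituting knowns: 0.82741 = 848.1/rho_f
Solving for rho_f: rho_f = 848.1/0.82741 = 1025 kg/m³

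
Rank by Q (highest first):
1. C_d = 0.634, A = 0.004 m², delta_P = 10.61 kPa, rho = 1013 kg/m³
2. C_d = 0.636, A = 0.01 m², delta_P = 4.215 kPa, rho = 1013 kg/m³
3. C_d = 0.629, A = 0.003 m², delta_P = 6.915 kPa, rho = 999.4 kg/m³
Case 1: Q = 11.61 L/s
Case 2: Q = 18.35 L/s
Case 3: Q = 7.02 L/s
Ranking (highest first): 2, 1, 3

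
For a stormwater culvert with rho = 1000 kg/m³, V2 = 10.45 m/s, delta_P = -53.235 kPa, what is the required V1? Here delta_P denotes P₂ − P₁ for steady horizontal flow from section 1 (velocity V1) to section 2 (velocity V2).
Formula: \Delta P = \frac{1}{2} \rho (V_1^2 - V_2^2)
Substituting knowns: -53.235 = 0.5·1000·(V1² − 10.45²)/1000
Solving for V1: V1 = √(10.45² + 2·(-53.235·1000)/1000) = 1.653 m/s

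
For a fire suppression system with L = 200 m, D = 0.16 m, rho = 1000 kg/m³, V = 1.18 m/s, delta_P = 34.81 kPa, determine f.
Formula: \Delta P = f \frac{L}{D} \frac{\rho V^2}{2}
Substituting knowns: 34.81 = f·(200/0.16)·0.5·1000·1.18²/1000
Solving for f: f = (34.81·1000)/((200/0.16)·0.5·1000·1.18²) = 0.04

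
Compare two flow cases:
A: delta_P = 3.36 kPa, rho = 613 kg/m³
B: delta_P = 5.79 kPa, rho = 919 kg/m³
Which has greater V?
V(A) = 3.311 m/s, V(B) = 3.55 m/s. Answer: B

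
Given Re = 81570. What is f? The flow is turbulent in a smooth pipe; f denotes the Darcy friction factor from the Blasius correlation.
Formula: f = \frac{0.316}{Re^{0.25}}
f = 0.316/81570^0.25 = 0.0187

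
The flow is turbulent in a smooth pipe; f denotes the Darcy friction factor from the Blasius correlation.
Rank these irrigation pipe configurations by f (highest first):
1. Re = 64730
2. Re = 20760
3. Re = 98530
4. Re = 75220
Case 1: f = 0.01981
Case 2: f = 0.02633
Case 3: f = 0.01784
Case 4: f = 0.01908
Ranking (highest first): 2, 1, 4, 3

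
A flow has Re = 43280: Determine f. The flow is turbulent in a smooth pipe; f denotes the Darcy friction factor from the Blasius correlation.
Formula: f = \frac{0.316}{Re^{0.25}}
f = 0.316/43280^0.25 = 0.02191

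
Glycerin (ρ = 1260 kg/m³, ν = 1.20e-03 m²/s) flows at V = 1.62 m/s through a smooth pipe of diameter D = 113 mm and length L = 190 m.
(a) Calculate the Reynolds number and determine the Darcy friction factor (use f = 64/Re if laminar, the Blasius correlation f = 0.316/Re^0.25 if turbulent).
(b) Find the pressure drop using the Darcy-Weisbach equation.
(a) Re = V·D/ν = 1.62·0.113/1.20e-03 = 152.55 → laminar (Re < 2300); f = 64/Re = 64/152.55 = 0.41953
(b) Darcy-Weisbach: ΔP = f·(L/D)·½ρV²/1000 = 0.41953·(190/0.113)·½·1260·1.62²/1000 = 1166 kPa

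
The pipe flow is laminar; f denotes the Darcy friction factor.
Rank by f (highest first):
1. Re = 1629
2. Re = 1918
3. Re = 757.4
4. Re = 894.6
Case 1: f = 0.03929
Case 2: f = 0.03337
Case 3: f = 0.0845
Case 4: f = 0.07154
Ranking (highest first): 3, 4, 1, 2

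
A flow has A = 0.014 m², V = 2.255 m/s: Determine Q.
Formula: Q = A V
Q = 0.014·2.255·1000 = 31.57 L/s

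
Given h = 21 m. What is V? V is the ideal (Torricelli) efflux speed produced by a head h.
Formula: V = \sqrt{2 g h}
V = √(2·9.81·21) = 20.3 m/s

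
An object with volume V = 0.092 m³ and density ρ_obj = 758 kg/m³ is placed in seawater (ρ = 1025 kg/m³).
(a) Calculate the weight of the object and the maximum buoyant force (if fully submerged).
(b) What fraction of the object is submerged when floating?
(a) W=rho_obj*g*V=758*9.81*0.092=684.1 N; F_B(max)=rho*g*V=1025*9.81*0.092=925.1 N
(b) Floating fraction=rho_obj/rho=758/1025=0.740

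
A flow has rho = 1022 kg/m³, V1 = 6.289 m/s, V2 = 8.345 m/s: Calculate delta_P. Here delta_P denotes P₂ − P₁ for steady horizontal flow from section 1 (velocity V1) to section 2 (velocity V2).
Formula: \Delta P = \frac{1}{2} \rho (V_1^2 - V_2^2)
delta_P = 0.5·1022·(6.289² − 8.345²)/1000 = -15.37 kPa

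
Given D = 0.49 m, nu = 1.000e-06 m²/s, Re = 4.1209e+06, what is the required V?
Formula: Re = \frac{V D}{\nu}
Substituting knowns: 4.1209e+06 = V·0.49/1.000e-06
Solving for V: V = 4.1209e+06·1.000e-06/0.49 = 8.41 m/s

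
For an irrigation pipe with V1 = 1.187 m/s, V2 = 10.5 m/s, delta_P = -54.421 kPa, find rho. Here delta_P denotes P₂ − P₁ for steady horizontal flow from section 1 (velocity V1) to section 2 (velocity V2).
Formula: \Delta P = \frac{1}{2} \rho (V_1^2 - V_2^2)
Substituting knowns: -54.421 = 0.5·rho·(1.187² − 10.5²)/1000
Solving for rho: rho = 2·(-54.421·1000)/(1.187² − 10.5²) = 1000 kg/m³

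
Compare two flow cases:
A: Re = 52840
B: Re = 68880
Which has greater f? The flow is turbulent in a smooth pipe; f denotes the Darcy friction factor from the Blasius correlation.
f(A) = 0.02084, f(B) = 0.01951. Answer: A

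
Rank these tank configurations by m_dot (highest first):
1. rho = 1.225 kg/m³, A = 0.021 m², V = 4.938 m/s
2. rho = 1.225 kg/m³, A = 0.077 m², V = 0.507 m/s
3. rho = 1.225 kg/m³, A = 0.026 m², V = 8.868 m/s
Case 1: m_dot = 0.127 kg/s
Case 2: m_dot = 0.04782 kg/s
Case 3: m_dot = 0.2824 kg/s
Ranking (highest first): 3, 1, 2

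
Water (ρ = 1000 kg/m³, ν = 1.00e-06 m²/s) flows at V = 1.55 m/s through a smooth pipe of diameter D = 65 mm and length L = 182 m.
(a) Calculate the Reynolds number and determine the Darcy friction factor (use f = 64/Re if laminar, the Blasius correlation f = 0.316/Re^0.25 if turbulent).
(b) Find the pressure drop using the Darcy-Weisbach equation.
(a) Re = V·D/ν = 1.55·0.065/1.00e-06 = 100750 → turbulent (Re > 4000); f = 0.316/Re^0.25 = 0.316/100750^0.25 = 0.017737 (Blasius is strictly valid for Re ≲ 1e5; used here as the smooth-pipe estimate the problem specifies)
(b) Darcy-Weisbach: ΔP = f·(L/D)·½ρV²/1000 = 0.017737·(182/0.065)·½·1000·1.55²/1000 = 59.66 kPa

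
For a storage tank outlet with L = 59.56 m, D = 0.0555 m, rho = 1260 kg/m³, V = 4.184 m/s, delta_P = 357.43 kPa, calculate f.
Formula: \Delta P = f \frac{L}{D} \frac{\rho V^2}{2}
Substituting knowns: 357.43 = f·(59.56/0.0555)·0.5·1260·4.184²/1000
Solving for f: f = (357.43·1000)/((59.56/0.0555)·0.5·1260·4.184²) = 0.0302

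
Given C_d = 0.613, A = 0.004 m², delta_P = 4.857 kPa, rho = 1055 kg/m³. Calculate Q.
Formula: Q = C_d A \sqrt{\frac{2 \Delta P}{\rho}}
Q = 0.613·0.004·√(2·(4.857·1000)/1055)·1000 = 7.44 L/s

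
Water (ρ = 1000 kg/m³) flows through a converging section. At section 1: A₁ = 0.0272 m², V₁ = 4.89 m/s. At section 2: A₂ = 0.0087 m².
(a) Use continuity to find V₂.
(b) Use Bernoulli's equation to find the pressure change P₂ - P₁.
(a) Continuity: A₁V₁=A₂V₂ -> V₂=A₁V₁/A₂=0.0272*4.89/0.0087=15.29 m/s
(b) Bernoulli: P₂-P₁=0.5*rho*(V₁^2-V₂^2)/1000=0.5*1000*(4.89^2-15.29^2)/1000=-104.9 kPa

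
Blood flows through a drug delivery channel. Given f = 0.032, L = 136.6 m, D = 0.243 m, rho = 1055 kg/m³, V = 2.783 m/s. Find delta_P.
Formula: \Delta P = f \frac{L}{D} \frac{\rho V^2}{2}
delta_P = 0.032·(136.6/0.243)·0.5·1055·2.783²/1000 = 73.49 kPa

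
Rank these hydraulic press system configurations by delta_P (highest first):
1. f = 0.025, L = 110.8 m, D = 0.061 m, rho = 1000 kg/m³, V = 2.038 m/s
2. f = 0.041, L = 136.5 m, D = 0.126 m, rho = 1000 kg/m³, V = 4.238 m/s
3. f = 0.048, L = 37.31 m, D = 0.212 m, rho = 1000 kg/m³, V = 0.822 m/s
Case 1: delta_P = 94.3 kPa
Case 2: delta_P = 398.9 kPa
Case 3: delta_P = 2.854 kPa
Ranking (highest first): 2, 1, 3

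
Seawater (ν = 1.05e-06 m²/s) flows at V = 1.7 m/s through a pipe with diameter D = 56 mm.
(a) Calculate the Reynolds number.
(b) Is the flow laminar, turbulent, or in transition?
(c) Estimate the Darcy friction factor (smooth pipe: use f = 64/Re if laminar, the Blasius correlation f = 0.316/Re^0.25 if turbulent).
(a) Re = V·D/ν = 1.7·0.056/1.05e-06 = 90667
(b) Flow regime: turbulent (Re > 4000)
(c) Friction factor: f = 0.316/Re^0.25 = 0.316/90667^0.25 = 0.01821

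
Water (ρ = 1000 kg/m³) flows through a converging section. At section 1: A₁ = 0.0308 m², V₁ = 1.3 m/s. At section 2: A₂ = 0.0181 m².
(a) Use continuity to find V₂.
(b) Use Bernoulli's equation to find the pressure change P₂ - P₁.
(a) Continuity: A₁V₁=A₂V₂ -> V₂=A₁V₁/A₂=0.0308*1.3/0.0181=2.21 m/s
(b) Bernoulli: P₂-P₁=0.5*rho*(V₁^2-V₂^2)/1000=0.5*1000*(1.3^2-2.21^2)/1000=-1.597 kPa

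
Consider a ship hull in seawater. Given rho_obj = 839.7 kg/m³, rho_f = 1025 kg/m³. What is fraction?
Formula: f_{sub} = \frac{\rho_{obj}}{\rho_f}
fraction = 839.7/1025 = 0.8192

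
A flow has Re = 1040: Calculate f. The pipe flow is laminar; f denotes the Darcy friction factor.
Formula: f = \frac{64}{Re}
f = 64/1040 = 0.06154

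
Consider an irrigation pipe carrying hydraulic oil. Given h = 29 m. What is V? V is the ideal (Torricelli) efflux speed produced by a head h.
Formula: V = \sqrt{2 g h}
V = √(2·9.81·29) = 23.85 m/s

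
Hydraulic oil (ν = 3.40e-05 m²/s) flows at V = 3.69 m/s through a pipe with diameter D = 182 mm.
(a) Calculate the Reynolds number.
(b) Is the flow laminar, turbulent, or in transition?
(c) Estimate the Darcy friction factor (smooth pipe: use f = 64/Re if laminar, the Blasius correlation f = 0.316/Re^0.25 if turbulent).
(a) Re = V·D/ν = 3.69·0.182/3.40e-05 = 19752
(b) Flow regime: turbulent (Re > 4000)
(c) Friction factor: f = 0.316/Re^0.25 = 0.316/19752^0.25 = 0.02666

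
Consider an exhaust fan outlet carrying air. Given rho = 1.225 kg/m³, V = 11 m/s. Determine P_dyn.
Formula: P_{dyn} = \frac{1}{2} \rho V^2
P_dyn = 0.5·1.225·11²/1000 = 0.07411 kPa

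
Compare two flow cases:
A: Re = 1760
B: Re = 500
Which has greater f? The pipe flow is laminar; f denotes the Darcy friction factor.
f(A) = 0.03636, f(B) = 0.128. Answer: B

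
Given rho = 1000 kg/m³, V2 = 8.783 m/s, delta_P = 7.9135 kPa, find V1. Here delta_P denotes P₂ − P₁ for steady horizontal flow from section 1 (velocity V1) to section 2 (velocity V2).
Formula: \Delta P = \frac{1}{2} \rho (V_1^2 - V_2^2)
Substituting knowns: 7.9135 = 0.5·1000·(V1² − 8.783²)/1000
Solving for V1: V1 = √(8.783² + 2·(7.9135·1000)/1000) = 9.642 m/s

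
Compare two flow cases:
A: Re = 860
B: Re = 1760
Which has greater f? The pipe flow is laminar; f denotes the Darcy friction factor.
f(A) = 0.07442, f(B) = 0.03636. Answer: A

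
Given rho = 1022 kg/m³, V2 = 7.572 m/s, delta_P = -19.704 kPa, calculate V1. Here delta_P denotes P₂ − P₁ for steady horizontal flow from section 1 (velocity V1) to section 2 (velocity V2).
Formula: \Delta P = \frac{1}{2} \rho (V_1^2 - V_2^2)
Substituting knowns: -19.704 = 0.5·1022·(V1² − 7.572²)/1000
Solving for V1: V1 = √(7.572² + 2·(-19.704·1000)/1022) = 4.333 m/s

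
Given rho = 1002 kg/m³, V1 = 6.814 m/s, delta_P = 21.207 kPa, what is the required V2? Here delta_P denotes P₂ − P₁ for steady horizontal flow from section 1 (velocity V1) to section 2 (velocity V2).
Formula: \Delta P = \frac{1}{2} \rho (V_1^2 - V_2^2)
Substituting knowns: 21.207 = 0.5·1002·(6.814² − V2²)/1000
Solving for V2: V2 = √(6.814² − 2·(21.207·1000)/1002) = 2.025 m/s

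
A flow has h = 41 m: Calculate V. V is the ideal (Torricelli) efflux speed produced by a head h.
Formula: V = \sqrt{2 g h}
V = √(2·9.81·41) = 28.36 m/s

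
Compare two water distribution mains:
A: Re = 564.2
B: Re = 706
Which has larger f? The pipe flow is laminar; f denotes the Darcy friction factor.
f(A) = 0.1134, f(B) = 0.09065. Answer: A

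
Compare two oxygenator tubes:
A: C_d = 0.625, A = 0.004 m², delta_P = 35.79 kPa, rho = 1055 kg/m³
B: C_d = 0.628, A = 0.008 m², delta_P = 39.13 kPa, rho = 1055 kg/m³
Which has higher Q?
Q(A) = 20.59 L/s, Q(B) = 43.27 L/s. Answer: B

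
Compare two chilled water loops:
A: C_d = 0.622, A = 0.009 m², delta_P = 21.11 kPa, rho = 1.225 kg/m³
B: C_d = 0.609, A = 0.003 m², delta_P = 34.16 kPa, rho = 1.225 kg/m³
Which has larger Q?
Q(A) = 1039 L/s, Q(B) = 431.5 L/s. Answer: A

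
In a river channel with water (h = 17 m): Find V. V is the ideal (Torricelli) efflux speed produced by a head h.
Formula: V = \sqrt{2 g h}
V = √(2·9.81·17) = 18.26 m/s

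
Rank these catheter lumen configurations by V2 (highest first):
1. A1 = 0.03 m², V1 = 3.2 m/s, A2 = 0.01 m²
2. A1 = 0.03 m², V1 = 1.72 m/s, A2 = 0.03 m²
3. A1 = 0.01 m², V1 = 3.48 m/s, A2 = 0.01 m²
Case 1: V2 = 9.6 m/s
Case 2: V2 = 1.72 m/s
Case 3: V2 = 3.48 m/s
Ranking (highest first): 1, 3, 2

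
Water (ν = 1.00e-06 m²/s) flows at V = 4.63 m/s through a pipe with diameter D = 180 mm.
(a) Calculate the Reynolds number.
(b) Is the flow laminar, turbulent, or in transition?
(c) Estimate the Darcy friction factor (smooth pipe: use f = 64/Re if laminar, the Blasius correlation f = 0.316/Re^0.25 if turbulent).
(a) Re = V·D/ν = 4.63·0.18/1.00e-06 = 833400
(b) Flow regime: turbulent (Re > 4000)
(c) Friction factor: f = 0.316/Re^0.25 = 0.316/833400^0.25 = 0.01046 (Blasius is strictly valid for Re ≲ 1e5; used here as the smooth-pipe estimate the problem specifies)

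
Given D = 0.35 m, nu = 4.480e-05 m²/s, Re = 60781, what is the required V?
Formula: Re = \frac{V D}{\nu}
Substituting knowns: 60781 = V·0.35/4.480e-05
Solving for V: V = 60781·4.480e-05/0.35 = 7.78 m/s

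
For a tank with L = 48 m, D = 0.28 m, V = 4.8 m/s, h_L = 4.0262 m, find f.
Formula: h_L = f \frac{L}{D} \frac{V^2}{2g}
Substituting knowns: 4.0262 = f·(48/0.28)·4.8²/(2·9.81)
Solving for f: f = 4.0262·2·9.81/((48/0.28)·4.8²) = 0.02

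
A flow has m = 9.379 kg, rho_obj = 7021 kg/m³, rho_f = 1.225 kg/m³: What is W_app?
Formula: W_{app} = mg\left(1 - \frac{\rho_f}{\rho_{obj}}\right)
W_app = 9.379·9.81·(1 − 1.225/7021) = 91.99 N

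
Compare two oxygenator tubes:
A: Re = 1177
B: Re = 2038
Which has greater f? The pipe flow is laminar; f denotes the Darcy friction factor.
f(A) = 0.05438, f(B) = 0.0314. Answer: A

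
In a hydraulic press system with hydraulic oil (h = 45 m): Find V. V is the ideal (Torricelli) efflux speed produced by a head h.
Formula: V = \sqrt{2 g h}
V = √(2·9.81·45) = 29.71 m/s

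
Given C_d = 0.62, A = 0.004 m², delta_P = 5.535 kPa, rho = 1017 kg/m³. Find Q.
Formula: Q = C_d A \sqrt{\frac{2 \Delta P}{\rho}}
Q = 0.62·0.004·√(2·(5.535·1000)/1017)·1000 = 8.182 L/s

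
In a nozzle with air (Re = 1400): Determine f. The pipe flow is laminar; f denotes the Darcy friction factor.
Formula: f = \frac{64}{Re}
f = 64/1400 = 0.04571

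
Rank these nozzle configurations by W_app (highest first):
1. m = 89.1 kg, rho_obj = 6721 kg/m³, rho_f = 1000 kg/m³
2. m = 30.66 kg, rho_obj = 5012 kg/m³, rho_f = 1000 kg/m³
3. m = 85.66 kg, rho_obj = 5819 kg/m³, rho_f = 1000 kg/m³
Case 1: W_app = 744 N
Case 2: W_app = 240.8 N
Case 3: W_app = 695.9 N
Ranking (highest first): 1, 3, 2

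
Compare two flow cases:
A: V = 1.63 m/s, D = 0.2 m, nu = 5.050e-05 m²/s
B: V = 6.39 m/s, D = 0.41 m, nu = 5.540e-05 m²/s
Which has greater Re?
Re(A) = 6455, Re(B) = 47291. Answer: B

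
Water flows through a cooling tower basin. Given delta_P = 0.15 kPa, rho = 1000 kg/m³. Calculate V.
Formula: V = \sqrt{\frac{2 \Delta P}{\rho}}
V = √(2·(0.15·1000)/1000) = 0.5477 m/s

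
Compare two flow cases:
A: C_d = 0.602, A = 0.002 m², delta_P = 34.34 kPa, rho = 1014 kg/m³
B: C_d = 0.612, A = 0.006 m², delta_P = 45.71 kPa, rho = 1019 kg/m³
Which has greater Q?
Q(A) = 9.909 L/s, Q(B) = 34.78 L/s. Answer: B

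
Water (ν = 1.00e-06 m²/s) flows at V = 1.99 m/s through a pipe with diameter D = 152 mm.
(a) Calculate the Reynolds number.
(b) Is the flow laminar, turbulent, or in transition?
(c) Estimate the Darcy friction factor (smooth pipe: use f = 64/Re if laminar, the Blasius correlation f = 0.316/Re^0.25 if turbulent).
(a) Re = V·D/ν = 1.99·0.152/1.00e-06 = 302480
(b) Flow regime: turbulent (Re > 4000)
(c) Friction factor: f = 0.316/Re^0.25 = 0.316/302480^0.25 = 0.01347 (Blasius is strictly valid for Re ≲ 1e5; used here as the smooth-pipe estimate the problem specifies)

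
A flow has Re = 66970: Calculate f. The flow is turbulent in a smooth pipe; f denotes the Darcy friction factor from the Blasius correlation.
Formula: f = \frac{0.316}{Re^{0.25}}
f = 0.316/66970^0.25 = 0.01964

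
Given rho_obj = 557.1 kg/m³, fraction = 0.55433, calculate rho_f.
Formula: f_{sub} = \frac{\rho_{obj}}{\rho_f}
Substituting knowns: 0.55433 = 557.1/rho_f
Solving for rho_f: rho_f = 557.1/0.55433 = 1005 kg/m³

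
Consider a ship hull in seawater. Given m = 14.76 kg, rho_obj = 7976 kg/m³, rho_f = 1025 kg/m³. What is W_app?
Formula: W_{app} = mg\left(1 - \frac{\rho_f}{\rho_{obj}}\right)
W_app = 14.76·9.81·(1 − 1025/7976) = 126.2 N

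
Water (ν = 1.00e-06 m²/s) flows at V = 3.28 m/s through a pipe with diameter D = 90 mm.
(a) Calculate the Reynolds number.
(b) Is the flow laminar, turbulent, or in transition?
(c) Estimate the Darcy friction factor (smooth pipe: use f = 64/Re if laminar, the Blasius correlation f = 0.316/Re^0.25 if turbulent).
(a) Re = V·D/ν = 3.28·0.09/1.00e-06 = 295200
(b) Flow regime: turbulent (Re > 4000)
(c) Friction factor: f = 0.316/Re^0.25 = 0.316/295200^0.25 = 0.01356 (Blasius is strictly valid for Re ≲ 1e5; used here as the smooth-pipe estimate the problem specifies)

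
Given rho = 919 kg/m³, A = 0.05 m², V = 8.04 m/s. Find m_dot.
Formula: \dot{m} = \rho A V
m_dot = 919·0.05·8.04 = 369.4 kg/s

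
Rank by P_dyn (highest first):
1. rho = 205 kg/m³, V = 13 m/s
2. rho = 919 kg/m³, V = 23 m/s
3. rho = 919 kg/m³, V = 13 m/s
Case 1: P_dyn = 17.32 kPa
Case 2: P_dyn = 243.1 kPa
Case 3: P_dyn = 77.66 kPa
Ranking (highest first): 2, 3, 1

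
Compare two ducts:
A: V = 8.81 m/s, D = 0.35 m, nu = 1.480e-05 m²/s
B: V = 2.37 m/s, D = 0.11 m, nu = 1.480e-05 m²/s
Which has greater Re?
Re(A) = 208345, Re(B) = 17615. Answer: A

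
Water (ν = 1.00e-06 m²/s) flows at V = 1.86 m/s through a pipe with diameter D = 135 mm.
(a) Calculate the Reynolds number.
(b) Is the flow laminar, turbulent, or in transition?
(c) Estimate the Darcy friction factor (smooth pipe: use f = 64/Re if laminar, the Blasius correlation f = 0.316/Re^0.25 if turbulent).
(a) Re = V·D/ν = 1.86·0.135/1.00e-06 = 251100
(b) Flow regime: turbulent (Re > 4000)
(c) Friction factor: f = 0.316/Re^0.25 = 0.316/251100^0.25 = 0.01412 (Blasius is strictly valid for Re ≲ 1e5; used here as the smooth-pipe estimate the problem specifies)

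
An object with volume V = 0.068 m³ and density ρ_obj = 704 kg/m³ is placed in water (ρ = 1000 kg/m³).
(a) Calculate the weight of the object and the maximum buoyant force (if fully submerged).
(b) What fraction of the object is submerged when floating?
(a) W=rho_obj*g*V=704*9.81*0.068=469.6 N; F_B(max)=rho*g*V=1000*9.81*0.068=667.1 N
(b) Floating fraction=rho_obj/rho=704/1000=0.704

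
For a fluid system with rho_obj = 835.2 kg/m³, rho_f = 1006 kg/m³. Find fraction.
Formula: f_{sub} = \frac{\rho_{obj}}{\rho_f}
fraction = 835.2/1006 = 0.8302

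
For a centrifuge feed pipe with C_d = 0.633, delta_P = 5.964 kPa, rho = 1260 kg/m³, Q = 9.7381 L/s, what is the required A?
Formula: Q = C_d A \sqrt{\frac{2 \Delta P}{\rho}}
Substituting knowns: 9.7381 = 0.633·A·√(2·(5.964·1000)/1260)·1000
Solving for A: A = (9.7381/1000)/(0.633·√(2·(5.964·1000)/1260)) = 0.005 m²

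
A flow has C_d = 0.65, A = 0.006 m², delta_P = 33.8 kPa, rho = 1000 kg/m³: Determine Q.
Formula: Q = C_d A \sqrt{\frac{2 \Delta P}{\rho}}
Q = 0.65·0.006·√(2·(33.8·1000)/1000)·1000 = 32.07 L/s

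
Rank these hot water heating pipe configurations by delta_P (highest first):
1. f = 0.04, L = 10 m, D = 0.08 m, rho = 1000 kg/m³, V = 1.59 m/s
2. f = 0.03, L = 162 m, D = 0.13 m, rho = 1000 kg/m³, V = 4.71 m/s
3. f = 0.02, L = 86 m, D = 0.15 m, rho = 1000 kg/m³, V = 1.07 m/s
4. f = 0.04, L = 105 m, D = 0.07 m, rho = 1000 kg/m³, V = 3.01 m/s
Case 1: delta_P = 6.32 kPa
Case 2: delta_P = 414.7 kPa
Case 3: delta_P = 6.564 kPa
Case 4: delta_P = 271.8 kPa
Ranking (highest first): 2, 4, 3, 1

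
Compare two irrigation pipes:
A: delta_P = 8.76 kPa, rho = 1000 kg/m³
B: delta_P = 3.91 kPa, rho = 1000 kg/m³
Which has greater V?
V(A) = 4.186 m/s, V(B) = 2.796 m/s. Answer: A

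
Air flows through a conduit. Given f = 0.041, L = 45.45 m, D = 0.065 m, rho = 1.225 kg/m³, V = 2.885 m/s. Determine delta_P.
Formula: \Delta P = f \frac{L}{D} \frac{\rho V^2}{2}
delta_P = 0.041·(45.45/0.065)·0.5·1.225·2.885²/1000 = 0.1462 kPa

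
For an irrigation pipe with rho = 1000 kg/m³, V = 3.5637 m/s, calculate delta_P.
Formula: V = \sqrt{\frac{2 \Delta P}{\rho}}
Substituting knowns: 3.5637 = √(2·(delta_P·1000)/1000)
Solving for delta_P: delta_P = 3.5637²·1000/2/1000 = 6.35 kPa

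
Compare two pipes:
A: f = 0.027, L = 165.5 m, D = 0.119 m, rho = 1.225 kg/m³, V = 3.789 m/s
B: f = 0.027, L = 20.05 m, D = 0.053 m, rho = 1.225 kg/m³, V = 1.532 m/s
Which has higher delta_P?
delta_P(A) = 0.3302 kPa, delta_P(B) = 0.01468 kPa. Answer: A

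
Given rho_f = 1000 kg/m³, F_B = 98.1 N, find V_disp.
Formula: F_B = \rho_f g V_{disp}
Substituting knowns: 98.1 = 1000·9.81·V_disp
Solving for V_disp: V_disp = 98.1/(1000·9.81) = 0.01 m³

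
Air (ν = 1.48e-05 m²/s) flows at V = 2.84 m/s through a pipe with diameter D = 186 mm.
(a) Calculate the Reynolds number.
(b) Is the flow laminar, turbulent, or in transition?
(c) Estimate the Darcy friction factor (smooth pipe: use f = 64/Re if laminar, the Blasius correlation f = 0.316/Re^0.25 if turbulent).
(a) Re = V·D/ν = 2.84·0.186/1.48e-05 = 35692
(b) Flow regime: turbulent (Re > 4000)
(c) Friction factor: f = 0.316/Re^0.25 = 0.316/35692^0.25 = 0.02299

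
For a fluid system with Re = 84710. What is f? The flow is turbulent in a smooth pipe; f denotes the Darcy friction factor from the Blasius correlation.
Formula: f = \frac{0.316}{Re^{0.25}}
f = 0.316/84710^0.25 = 0.01852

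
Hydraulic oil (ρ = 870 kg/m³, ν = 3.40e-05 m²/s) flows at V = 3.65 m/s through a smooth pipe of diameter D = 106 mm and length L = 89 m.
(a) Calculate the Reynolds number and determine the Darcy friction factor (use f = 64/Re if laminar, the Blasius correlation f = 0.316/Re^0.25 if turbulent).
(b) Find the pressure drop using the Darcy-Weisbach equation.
(a) Re = V·D/ν = 3.65·0.106/3.40e-05 = 11379 → turbulent (Re > 4000); f = 0.316/Re^0.25 = 0.316/11379^0.25 = 0.030596
(b) Darcy-Weisbach: ΔP = f·(L/D)·½ρV²/1000 = 0.030596·(89/0.106)·½·870·3.65²/1000 = 148.9 kPa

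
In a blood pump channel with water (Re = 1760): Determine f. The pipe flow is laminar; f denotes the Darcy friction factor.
Formula: f = \frac{64}{Re}
f = 64/1760 = 0.03636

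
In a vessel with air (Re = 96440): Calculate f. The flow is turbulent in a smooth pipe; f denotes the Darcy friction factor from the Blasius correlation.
Formula: f = \frac{0.316}{Re^{0.25}}
f = 0.316/96440^0.25 = 0.01793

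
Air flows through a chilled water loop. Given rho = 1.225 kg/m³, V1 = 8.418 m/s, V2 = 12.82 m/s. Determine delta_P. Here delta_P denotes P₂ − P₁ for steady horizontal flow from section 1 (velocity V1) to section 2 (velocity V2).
Formula: \Delta P = \frac{1}{2} \rho (V_1^2 - V_2^2)
delta_P = 0.5·1.225·(8.418² − 12.82²)/1000 = -0.05726 kPa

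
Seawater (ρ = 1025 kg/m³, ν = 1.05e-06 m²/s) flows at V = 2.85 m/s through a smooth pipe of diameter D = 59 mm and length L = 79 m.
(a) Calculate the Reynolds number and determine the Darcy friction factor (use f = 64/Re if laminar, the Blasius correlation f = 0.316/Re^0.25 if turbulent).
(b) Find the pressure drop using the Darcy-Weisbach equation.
(a) Re = V·D/ν = 2.85·0.059/1.05e-06 = 160140 → turbulent (Re > 4000); f = 0.316/Re^0.25 = 0.316/160140^0.25 = 0.015797 (Blasius is strictly valid for Re ≲ 1e5; used here as the smooth-pipe estimate the problem specifies)
(b) Darcy-Weisbach: ΔP = f·(L/D)·½ρV²/1000 = 0.015797·(79/0.059)·½·1025·2.85²/1000 = 88.05 kPa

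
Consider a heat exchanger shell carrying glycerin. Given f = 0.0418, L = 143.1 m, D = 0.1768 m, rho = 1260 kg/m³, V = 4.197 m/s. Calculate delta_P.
Formula: \Delta P = f \frac{L}{D} \frac{\rho V^2}{2}
delta_P = 0.0418·(143.1/0.1768)·0.5·1260·4.197²/1000 = 375.5 kPa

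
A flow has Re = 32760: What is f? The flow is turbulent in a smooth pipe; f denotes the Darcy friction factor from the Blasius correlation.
Formula: f = \frac{0.316}{Re^{0.25}}
f = 0.316/32760^0.25 = 0.02349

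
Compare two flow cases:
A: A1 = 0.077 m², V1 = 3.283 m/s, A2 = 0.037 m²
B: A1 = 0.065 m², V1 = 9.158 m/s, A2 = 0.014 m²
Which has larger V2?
V2(A) = 6.832 m/s, V2(B) = 42.52 m/s. Answer: B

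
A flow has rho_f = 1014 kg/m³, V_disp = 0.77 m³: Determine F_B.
Formula: F_B = \rho_f g V_{disp}
F_B = 1014·9.81·0.77 = 7659 N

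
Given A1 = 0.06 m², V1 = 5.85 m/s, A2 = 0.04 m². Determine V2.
Formula: V_2 = \frac{A_1 V_1}{A_2}
V2 = 0.06·5.85/0.04 = 8.775 m/s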